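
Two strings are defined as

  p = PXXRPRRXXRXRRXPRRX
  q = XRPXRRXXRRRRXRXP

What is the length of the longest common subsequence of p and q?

13

Taking X (p #3, q #1), R (p #4, q #2), P (p #5, q #3), R (p #6, q #5), R (p #7, q #6), X (p #8, q #7), X (p #9, q #8), R (p #10, q #10), R (p #12, q #11), R (p #13, q #12), X (p #14, q #13), R (p #17, q #14), X (p #18, q #15) gives a common subsequence of length 13. Since dp[18][16] = 13, nothing longer is possible.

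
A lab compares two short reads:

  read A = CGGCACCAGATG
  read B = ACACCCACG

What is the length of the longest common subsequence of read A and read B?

Let dp[i][j] be the LCS length of the first i bases of read A and the first j bases of read B. dp[i][j] = dp[i-1][j-1]+1 when the i-th and j-th bases match, else max(dp[i-1][j], dp[i][j-1]).
    ·  A  C  A  C  C  C  A  C  G
 ·  0  0  0  0  0  0  0  0  0  0
 C  0  0  1  1  1  1  1  1  1  1
 G  0  0  1  1  1  1  1  1  1  2
 G  0  0  1  1  1  1  1  1  1  2
 C  0  0  1  1  2  2  2  2  2  2
 A  0  1  1  2  2  2  2  3  3  3
 C  0  1  2  2  3  3  3  3  4  4
 C  0  1  2  2  3  4  4  4  4  4
 A  0  1  2  3  3  4  4  5  5  5
 G  0  1  2  3  3  4  4  5  5  6
 A  0  1  2  3  3  4  4  5  5  6
 T  0  1  2  3  3  4  4  5  5  6
 G  0  1  2  3  3  4  4  5  5  6
dp[12][9] = 6. One LCS (by backtracking along matches): CCCCAG.

6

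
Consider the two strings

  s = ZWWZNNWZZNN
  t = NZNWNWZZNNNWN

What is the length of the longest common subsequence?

8

Match Z [1,2], W [2,4], W [3,6], Z [4,8], N [5,10], N [6,11], W [7,12], N [11,13] — 8 characters in the same relative order in both, and the DP table's final entry dp[11][13] is also 8, so no common subsequence is longer.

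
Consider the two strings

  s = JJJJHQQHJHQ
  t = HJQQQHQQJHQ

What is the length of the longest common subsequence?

Taking J at s[1]=t[2]; then H at s[5]=t[6]; then Q at s[6]=t[7]; then Q at s[7]=t[8]; then J at s[9]=t[9]; then H at s[10]=t[10]; then Q at s[11]=t[11] gives a common subsequence of length 7. dp[11][11] = 7 confirms this is the maximum.

7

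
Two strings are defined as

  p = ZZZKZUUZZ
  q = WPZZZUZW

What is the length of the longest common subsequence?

5

Taking Z [2,3], Z [3,4], Z [5,5], U [7,6], Z [8,7] gives a common subsequence of length 5. The LCS DP gives dp[9][8] = 5, so this is optimal.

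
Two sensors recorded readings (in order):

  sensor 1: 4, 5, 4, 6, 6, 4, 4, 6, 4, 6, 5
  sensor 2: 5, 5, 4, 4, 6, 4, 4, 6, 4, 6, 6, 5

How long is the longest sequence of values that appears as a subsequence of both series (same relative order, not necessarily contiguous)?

One common subsequence of length 9: 4 (sensor 1 #1, sensor 2 #3); then 4 (sensor 1 #3, sensor 2 #4); then 6 (sensor 1 #5, sensor 2 #5); then 4 (sensor 1 #6, sensor 2 #6); then 4 (sensor 1 #7, sensor 2 #7); then 6 (sensor 1 #8, sensor 2 #8); then 4 (sensor 1 #9, sensor 2 #9); then 6 (sensor 1 #10, sensor 2 #11); then 5 (sensor 1 #11, sensor 2 #12). The LCS DP gives dp[11][12] = 9, so this is optimal.

9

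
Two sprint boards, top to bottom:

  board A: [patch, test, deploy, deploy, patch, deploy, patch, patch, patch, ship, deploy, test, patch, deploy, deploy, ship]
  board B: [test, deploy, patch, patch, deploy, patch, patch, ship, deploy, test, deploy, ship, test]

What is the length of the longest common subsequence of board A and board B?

11

One common subsequence of length 11: test [2,1] → deploy [3,2] → patch [5,4] → deploy [6,5] → patch [8,6] → patch [9,7] → ship [10,8] → deploy [11,9] → test [12,10] → deploy [15,11] → ship [16,12]. dp[16][13] = 11 confirms this is the maximum.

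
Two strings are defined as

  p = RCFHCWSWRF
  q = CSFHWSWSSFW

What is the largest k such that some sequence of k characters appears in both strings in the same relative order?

7

Match C [2,1], F [3,3], H [4,4], W [6,5], S [7,6], W [8,7], F [10,10] — 7 characters in the same relative order in both. The LCS DP gives dp[10][11] = 7, so this is optimal.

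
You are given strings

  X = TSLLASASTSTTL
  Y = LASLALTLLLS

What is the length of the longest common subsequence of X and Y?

6

Taking L [4,1] → A [5,2] → S [6,3] → A [7,5] → T [9,7] → S [10,11] gives a common subsequence of length 6. The LCS DP gives dp[13][11] = 6, so this is optimal.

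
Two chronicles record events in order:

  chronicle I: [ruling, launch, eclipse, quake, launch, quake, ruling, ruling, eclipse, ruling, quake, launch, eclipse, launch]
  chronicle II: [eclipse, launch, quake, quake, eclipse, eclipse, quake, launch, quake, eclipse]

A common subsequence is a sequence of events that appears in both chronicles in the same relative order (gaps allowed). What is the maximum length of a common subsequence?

Taking launch (chronicle I #2, chronicle II #2), quake (chronicle I #4, chronicle II #3), quake (chronicle I #6, chronicle II #4), eclipse (chronicle I #9, chronicle II #6), quake (chronicle I #11, chronicle II #7), launch (chronicle I #12, chronicle II #8), eclipse (chronicle I #13, chronicle II #10) gives a common subsequence of length 7. Since dp[14][10] = 7, nothing longer is possible.

7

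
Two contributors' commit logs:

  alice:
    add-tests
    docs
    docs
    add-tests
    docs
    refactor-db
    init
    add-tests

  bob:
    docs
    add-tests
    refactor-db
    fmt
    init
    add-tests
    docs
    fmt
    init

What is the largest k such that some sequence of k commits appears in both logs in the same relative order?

One common subsequence of length 5: docs (alice #3, bob #1); then add-tests (alice #4, bob #2); then refactor-db (alice #6, bob #3); then init (alice #7, bob #5); then add-tests (alice #8, bob #6). The LCS DP gives dp[8][9] = 5, so this is optimal.

5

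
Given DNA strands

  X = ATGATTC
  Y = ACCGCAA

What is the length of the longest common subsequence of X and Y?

3

One common subsequence of length 3: A [1,1], G [3,4], A [4,7]. The LCS DP gives dp[7][7] = 3, so this is optimal.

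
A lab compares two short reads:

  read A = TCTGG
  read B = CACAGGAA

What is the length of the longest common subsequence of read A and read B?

3

Let dp[i][j] be the LCS length of the first i bases of read A and the first j bases of read B. dp[i][j] = dp[i-1][j-1]+1 when the i-th and j-th bases match, else max(dp[i-1][j], dp[i][j-1]).
    ·  C  A  C  A  G  G  A  A
 ·  0  0  0  0  0  0  0  0  0
 T  0  0  0  0  0  0  0  0  0
 C  0  1  1  1  1  1  1  1  1
 T  0  1  1  1  1  1  1  1  1
 G  0  1  1  1  1  2  2  2  2
 G  0  1  1  1  1  2  3  3  3
dp[5][8] = 3. One LCS (by backtracking along matches): CGG.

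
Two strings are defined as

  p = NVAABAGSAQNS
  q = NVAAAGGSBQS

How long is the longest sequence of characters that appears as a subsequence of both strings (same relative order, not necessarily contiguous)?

Let dp[i][j] be the LCS length of the first i characters of p and the first j characters of q. dp[i][j] = dp[i-1][j-1]+1 when the i-th and j-th characters match, else max(dp[i-1][j], dp[i][j-1]).
    ·  N  V  A  A  A  G  G  S  B  Q  S
 ·  0  0  0  0  0  0  0  0  0  0  0  0
 N  0  1  1  1  1  1  1  1  1  1  1  1
 V  0  1  2  2  2  2  2  2  2  2  2  2
 A  0  1  2  3  3  3  3  3  3  3  3  3
 A  0  1  2  3  4  4  4  4  4  4  4  4
 B  0  1  2  3  4  4  4  4  4  5  5  5
 A  0  1  2  3  4  5  5  5  5  5  5  5
 G  0  1  2  3  4  5  6  6  6  6  6  6
 S  0  1  2  3  4  5  6  6  7  7  7  7
 A  0  1  2  3  4  5  6  6  7  7  7  7
 Q  0  1  2  3  4  5  6  6  7  7  8  8
 N  0  1  2  3  4  5  6  6  7  7  8  8
 S  0  1  2  3  4  5  6  6  7  7  8  9
dp[12][11] = 9. One LCS (by backtracking along matches): NVAAAGSQS.

9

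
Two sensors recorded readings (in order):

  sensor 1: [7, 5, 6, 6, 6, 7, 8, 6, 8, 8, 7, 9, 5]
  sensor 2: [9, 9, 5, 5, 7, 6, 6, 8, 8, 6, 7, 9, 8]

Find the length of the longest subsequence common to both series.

7

Pick 7 [1,5], 6 [3,6], 6 [4,7], 8 [7,9], 6 [8,10], 7 [11,11], 9 [12,12]; all 7 values appear in both, in order. The LCS DP gives dp[13][13] = 7, so this is optimal.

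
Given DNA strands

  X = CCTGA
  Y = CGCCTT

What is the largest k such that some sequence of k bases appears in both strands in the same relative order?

Let dp[i][j] be the LCS length of the first i bases of X and the first j bases of Y. dp[i][j] = dp[i-1][j-1]+1 when the i-th and j-th bases match, else max(dp[i-1][j], dp[i][j-1]).
    ·  C  G  C  C  T  T
 ·  0  0  0  0  0  0  0
 C  0  1  1  1  1  1  1
 C  0  1  1  2  2  2  2
 T  0  1  1  2  2  3  3
 G  0  1  2  2  2  3  3
 A  0  1  2  2  2  3  3
dp[5][6] = 3. One LCS (by backtracking along matches): CCT.

3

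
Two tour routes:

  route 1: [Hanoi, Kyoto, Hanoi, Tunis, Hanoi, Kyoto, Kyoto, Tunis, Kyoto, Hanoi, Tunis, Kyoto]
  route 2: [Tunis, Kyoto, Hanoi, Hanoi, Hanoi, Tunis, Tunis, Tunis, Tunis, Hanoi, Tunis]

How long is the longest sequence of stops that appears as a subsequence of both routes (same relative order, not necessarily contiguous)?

6

Taking Hanoi at route 1[1]=route 2[4], Hanoi at route 1[3]=route 2[5], Tunis at route 1[4]=route 2[8], Tunis at route 1[8]=route 2[9], Hanoi at route 1[10]=route 2[10], Tunis at route 1[11]=route 2[11] gives a common subsequence of length 6. dp[12][11] = 6 confirms this is the maximum.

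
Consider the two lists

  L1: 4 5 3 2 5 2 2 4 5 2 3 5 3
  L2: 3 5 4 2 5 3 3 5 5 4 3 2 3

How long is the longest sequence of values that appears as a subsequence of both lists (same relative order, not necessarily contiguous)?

Pick 4 [1,3]; then 5 [2,5]; then 3 [3,7]; then 5 [5,9]; then 4 [8,10]; then 2 [10,12]; then 3 [13,13]; all 7 values appear in both, in order. dp[13][13] = 7 confirms this is the maximum.

7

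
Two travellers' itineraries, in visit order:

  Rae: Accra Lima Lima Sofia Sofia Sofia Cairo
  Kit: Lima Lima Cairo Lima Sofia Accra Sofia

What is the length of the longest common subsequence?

4

Pick Lima (Rae #2, Kit #2), then Lima (Rae #3, Kit #4), then Sofia (Rae #4, Kit #5), then Sofia (Rae #6, Kit #7); all 4 stops appear in both, in order, and the DP table's final entry dp[7][7] is also 4, so no common subsequence is longer.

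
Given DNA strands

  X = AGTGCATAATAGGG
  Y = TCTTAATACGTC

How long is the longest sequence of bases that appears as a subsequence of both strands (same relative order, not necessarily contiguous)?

One common subsequence of length 8: T (X #3, Y #1), then C (X #5, Y #2), then T (X #7, Y #4), then A (X #8, Y #5), then A (X #9, Y #6), then T (X #10, Y #7), then A (X #11, Y #8), then G (X #12, Y #10), and the DP table's final entry dp[14][12] is also 8, so no common subsequence is longer.

8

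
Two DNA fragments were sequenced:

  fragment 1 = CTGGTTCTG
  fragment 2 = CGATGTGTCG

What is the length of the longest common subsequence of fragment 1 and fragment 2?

Pick C at fragment 1[1]=fragment 2[1], T at fragment 1[2]=fragment 2[4], G at fragment 1[3]=fragment 2[5], G at fragment 1[4]=fragment 2[7], T at fragment 1[6]=fragment 2[8], C at fragment 1[7]=fragment 2[9], G at fragment 1[9]=fragment 2[10]; all 7 bases appear in both, in order. Since dp[9][10] = 7, nothing longer is possible.

7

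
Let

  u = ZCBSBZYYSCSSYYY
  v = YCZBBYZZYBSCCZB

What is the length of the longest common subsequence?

One common subsequence of length 7: Z at u[1]=v[3]; then B at u[3]=v[4]; then B at u[5]=v[5]; then Z at u[6]=v[8]; then Y at u[7]=v[9]; then S at u[9]=v[11]; then C at u[10]=v[13]. dp[15][15] = 7 confirms this is the maximum.

7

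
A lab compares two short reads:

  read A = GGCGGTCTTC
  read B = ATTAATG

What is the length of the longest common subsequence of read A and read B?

One common subsequence of length 3: T at read A[6]=read B[2]; then T at read A[8]=read B[3]; then T at read A[9]=read B[6]. Since dp[10][7] = 3, nothing longer is possible.

3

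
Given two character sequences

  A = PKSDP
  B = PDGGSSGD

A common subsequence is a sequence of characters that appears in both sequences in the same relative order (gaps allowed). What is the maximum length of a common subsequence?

Let dp[i][j] be the LCS length of the first i characters of A and the first j characters of B. dp[i][j] = dp[i-1][j-1]+1 when the i-th and j-th characters match, else max(dp[i-1][j], dp[i][j-1]).
    ·  P  D  G  G  S  S  G  D
 ·  0  0  0  0  0  0  0  0  0
 P  0  1  1  1  1  1  1  1  1
 K  0  1  1  1  1  1  1  1  1
 S  0  1  1  1  1  2  2  2  2
 D  0  1  2  2  2  2  2  2  3
 P  0  1  2  2  2  2  2  2  3
dp[5][8] = 3. One LCS (by backtracking along matches): PSD.

3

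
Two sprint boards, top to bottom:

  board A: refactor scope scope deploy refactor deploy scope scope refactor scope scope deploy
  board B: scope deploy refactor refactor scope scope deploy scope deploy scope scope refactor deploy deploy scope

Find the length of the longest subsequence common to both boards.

Pick refactor at board A[1]=board B[4], scope at board A[2]=board B[5], scope at board A[3]=board B[6], deploy at board A[4]=board B[7], deploy at board A[6]=board B[9], scope at board A[7]=board B[10], scope at board A[8]=board B[11], refactor at board A[9]=board B[12], scope at board A[11]=board B[15]; all 9 tasks appear in both, in order. The LCS DP gives dp[12][15] = 9, so this is optimal.

9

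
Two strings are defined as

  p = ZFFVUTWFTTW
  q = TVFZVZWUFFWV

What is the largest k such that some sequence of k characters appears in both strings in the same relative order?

5

Pick Z (p #1, q #4); then V (p #4, q #5); then U (p #5, q #8); then F (p #8, q #10); then W (p #11, q #11); all 5 characters appear in both, in order. The LCS DP gives dp[11][12] = 5, so this is optimal.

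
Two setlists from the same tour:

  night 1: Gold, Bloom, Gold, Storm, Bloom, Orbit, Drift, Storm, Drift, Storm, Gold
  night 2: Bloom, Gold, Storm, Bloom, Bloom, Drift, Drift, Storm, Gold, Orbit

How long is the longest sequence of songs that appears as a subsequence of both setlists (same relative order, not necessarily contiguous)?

Match Bloom (night 1 #2, night 2 #1), Gold (night 1 #3, night 2 #2), Storm (night 1 #4, night 2 #3), Bloom (night 1 #5, night 2 #5), Drift (night 1 #7, night 2 #6), Drift (night 1 #9, night 2 #7), Storm (night 1 #10, night 2 #8), Gold (night 1 #11, night 2 #9) — 8 songs in the same relative order in both. dp[11][10] = 8 confirms this is the maximum.

8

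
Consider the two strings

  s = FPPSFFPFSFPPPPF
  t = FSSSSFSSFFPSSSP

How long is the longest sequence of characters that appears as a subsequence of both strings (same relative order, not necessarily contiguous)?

7

Match F (s #1, t #6), S (s #4, t #8), F (s #5, t #9), F (s #6, t #10), P (s #7, t #11), S (s #9, t #14), P (s #14, t #15) — 7 characters in the same relative order in both. The LCS DP gives dp[15][15] = 7, so this is optimal.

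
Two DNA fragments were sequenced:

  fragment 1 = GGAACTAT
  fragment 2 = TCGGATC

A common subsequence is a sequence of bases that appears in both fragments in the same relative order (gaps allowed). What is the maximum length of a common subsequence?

Let dp[i][j] be the LCS length of the first i bases of fragment 1 and the first j bases of fragment 2. dp[i][j] = dp[i-1][j-1]+1 when the i-th and j-th bases match, else max(dp[i-1][j], dp[i][j-1]).
    ·  T  C  G  G  A  T  C
 ·  0  0  0  0  0  0  0  0
 G  0  0  0  1  1  1  1  1
 G  0  0  0  1  2  2  2  2
 A  0  0  0  1  2  3  3  3
 A  0  0  0  1  2  3  3  3
 C  0  0  1  1  2  3  3  4
 T  0  1  1  1  2  3  4  4
 A  0  1  1  1  2  3  4  4
 T  0  1  1  1  2  3  4  4
dp[8][7] = 4. One LCS (by backtracking along matches): GGAC.

4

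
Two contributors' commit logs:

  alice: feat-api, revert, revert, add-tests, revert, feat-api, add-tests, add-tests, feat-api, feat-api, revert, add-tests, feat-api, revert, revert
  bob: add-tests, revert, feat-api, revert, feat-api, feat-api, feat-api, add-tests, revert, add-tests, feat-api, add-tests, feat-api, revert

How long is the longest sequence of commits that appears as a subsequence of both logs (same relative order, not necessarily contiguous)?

Match feat-api at alice[1]=bob[3], then revert at alice[2]=bob[4], then add-tests at alice[4]=bob[8], then revert at alice[5]=bob[9], then add-tests at alice[8]=bob[10], then feat-api at alice[10]=bob[11], then add-tests at alice[12]=bob[12], then feat-api at alice[13]=bob[13], then revert at alice[15]=bob[14] — 9 commits in the same relative order in both. Since dp[15][14] = 9, nothing longer is possible.

9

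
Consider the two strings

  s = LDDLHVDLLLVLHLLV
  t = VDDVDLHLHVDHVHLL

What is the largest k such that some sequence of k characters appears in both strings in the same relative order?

10

Match D [2,3]; then D [3,5]; then L [4,8]; then H [5,9]; then V [6,10]; then D [7,11]; then V [11,13]; then H [13,14]; then L [14,15]; then L [15,16] — 10 characters in the same relative order in both. dp[16][16] = 10 confirms this is the maximum.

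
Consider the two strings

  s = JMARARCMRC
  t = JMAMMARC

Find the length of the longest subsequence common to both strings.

6

Let dp[i][j] be the LCS length of the first i characters of s and the first j characters of t. dp[i][j] = dp[i-1][j-1]+1 when the i-th and j-th characters match, else max(dp[i-1][j], dp[i][j-1]).
    ·  J  M  A  M  M  A  R  C
 ·  0  0  0  0  0  0  0  0  0
 J  0  1  1  1  1  1  1  1  1
 M  0  1  2  2  2  2  2  2  2
 A  0  1  2  3  3  3  3  3  3
 R  0  1  2  3  3  3  3  4  4
 A  0  1  2  3  3  3  4  4  4
 R  0  1  2  3  3  3  4  5  5
 C  0  1  2  3  3  3  4  5  6
 M  0  1  2  3  4  4  4  5  6
 R  0  1  2  3  4  4  4  5  6
 C  0  1  2  3  4  4  4  5  6
dp[10][8] = 6. One LCS (by backtracking along matches): JMAARC.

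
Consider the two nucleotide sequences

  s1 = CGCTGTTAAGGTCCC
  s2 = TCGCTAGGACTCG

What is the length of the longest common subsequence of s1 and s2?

Match C at s1[1]=s2[2]; then G at s1[2]=s2[3]; then C at s1[3]=s2[4]; then T at s1[7]=s2[5]; then A at s1[9]=s2[6]; then G at s1[10]=s2[7]; then G at s1[11]=s2[8]; then T at s1[12]=s2[11]; then C at s1[13]=s2[12] — 9 bases in the same relative order in both. The LCS DP gives dp[15][13] = 9, so this is optimal.

9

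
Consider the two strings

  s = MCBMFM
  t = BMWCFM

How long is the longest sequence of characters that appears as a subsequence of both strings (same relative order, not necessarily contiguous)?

Match M at s[1]=t[2] → C at s[2]=t[4] → F at s[5]=t[5] → M at s[6]=t[6] — 4 characters in the same relative order in both. The LCS DP gives dp[6][6] = 4, so this is optimal.

4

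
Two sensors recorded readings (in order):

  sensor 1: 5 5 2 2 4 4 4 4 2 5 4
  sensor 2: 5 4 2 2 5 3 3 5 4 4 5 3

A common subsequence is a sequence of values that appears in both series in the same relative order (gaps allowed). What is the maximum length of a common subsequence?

Let dp[i][j] be the LCS length of the first i values of sensor 1 and the first j values of sensor 2. dp[i][j] = dp[i-1][j-1]+1 when the i-th and j-th values match, else max(dp[i-1][j], dp[i][j-1]).
    ·  5  4  2  2  5  3  3  5  4  4  5  3
 ·  0  0  0  0  0  0  0  0  0  0  0  0  0
 5  0  1  1  1  1  1  1  1  1  1  1  1  1
 5  0  1  1  1  1  2  2  2  2  2  2  2  2
 2  0  1  1  2  2  2  2  2  2  2  2  2  2
 2  0  1  1  2  3  3  3  3  3  3  3  3  3
 4  0  1  2  2  3  3  3  3  3  4  4  4  4
 4  0  1  2  2  3  3  3  3  3  4  5  5  5
 4  0  1  2  2  3  3  3  3  3  4  5  5  5
 4  0  1  2  2  3  3  3  3  3  4  5  5  5
 2  0  1  2  3  3  3  3  3  3  4  5  5  5
 5  0  1  2  3  3  4  4  4  4  4  5  6  6
 4  0  1  2  3  3  4  4  4  4  5  5  6  6
dp[11][12] = 6. One LCS (by backtracking along matches): 5, 2, 2, 4, 4, 5.

6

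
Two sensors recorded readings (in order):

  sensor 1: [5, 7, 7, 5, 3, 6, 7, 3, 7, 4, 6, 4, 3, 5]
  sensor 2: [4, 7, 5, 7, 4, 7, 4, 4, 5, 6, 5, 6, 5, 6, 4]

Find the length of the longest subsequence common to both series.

Match 5 [1,3], then 7 [2,4], then 7 [3,6], then 5 [4,11], then 6 [6,12], then 6 [11,14], then 4 [12,15] — 7 values in the same relative order in both, and the DP table's final entry dp[14][15] is also 7, so no common subsequence is longer.

7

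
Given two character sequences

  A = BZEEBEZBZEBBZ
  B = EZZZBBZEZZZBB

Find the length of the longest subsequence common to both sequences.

7

One common subsequence of length 7: B [1,6] → Z [2,7] → E [3,8] → Z [7,10] → Z [9,11] → B [11,12] → B [12,13], and the DP table's final entry dp[13][13] is also 7, so no common subsequence is longer.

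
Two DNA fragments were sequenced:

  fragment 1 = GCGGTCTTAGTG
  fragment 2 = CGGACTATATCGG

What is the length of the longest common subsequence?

9

Match C [2,1], G [3,2], G [4,3], C [6,5], T [7,6], T [8,8], A [9,9], G [10,12], G [12,13] — 9 bases in the same relative order in both, and the DP table's final entry dp[12][13] is also 9, so no common subsequence is longer.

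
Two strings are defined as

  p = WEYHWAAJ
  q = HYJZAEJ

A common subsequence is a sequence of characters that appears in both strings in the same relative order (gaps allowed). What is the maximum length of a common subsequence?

3

Match Y at p[3]=q[2], A at p[6]=q[5], J at p[8]=q[7] — 3 characters in the same relative order in both. Since dp[8][7] = 3, nothing longer is possible.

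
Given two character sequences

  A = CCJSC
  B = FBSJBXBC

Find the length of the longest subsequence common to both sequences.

2

Match J [3,4], C [5,8] — 2 characters in the same relative order in both. Since dp[5][8] = 2, nothing longer is possible.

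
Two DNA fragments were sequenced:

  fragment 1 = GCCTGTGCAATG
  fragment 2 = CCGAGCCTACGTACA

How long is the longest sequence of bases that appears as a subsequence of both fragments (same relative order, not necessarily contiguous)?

Taking G [1,5] → C [2,6] → C [3,7] → T [4,8] → G [5,11] → T [6,12] → C [8,14] → A [10,15] gives a common subsequence of length 8. The LCS DP gives dp[12][15] = 8, so this is optimal.

8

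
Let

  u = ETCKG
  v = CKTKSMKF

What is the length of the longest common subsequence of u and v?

2

Match T (u #2, v #3); then K (u #4, v #7) — 2 characters in the same relative order in both. dp[5][8] = 2 confirms this is the maximum.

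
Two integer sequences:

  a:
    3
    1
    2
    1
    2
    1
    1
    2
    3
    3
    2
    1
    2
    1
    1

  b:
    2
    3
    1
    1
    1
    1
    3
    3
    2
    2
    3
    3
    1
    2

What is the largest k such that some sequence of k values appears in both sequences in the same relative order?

10

Taking 3 (a #1, b #2), 1 (a #2, b #3), 1 (a #4, b #4), 1 (a #6, b #5), 1 (a #7, b #6), 2 (a #8, b #10), 3 (a #9, b #11), 3 (a #10, b #12), 1 (a #12, b #13), 2 (a #13, b #14) gives a common subsequence of length 10. Since dp[15][14] = 10, nothing longer is possible.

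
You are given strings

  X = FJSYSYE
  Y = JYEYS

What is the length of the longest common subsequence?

3

Taking J at X[2]=Y[1]; then Y at X[4]=Y[4]; then S at X[5]=Y[5] gives a common subsequence of length 3, and the DP table's final entry dp[7][5] is also 3, so no common subsequence is longer.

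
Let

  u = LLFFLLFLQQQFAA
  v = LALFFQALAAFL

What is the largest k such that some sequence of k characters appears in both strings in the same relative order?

Pick L [1,1], L [2,3], F [3,4], F [4,5], L [5,8], F [7,11], L [8,12]; all 7 characters appear in both, in order. The LCS DP gives dp[14][12] = 7, so this is optimal.

7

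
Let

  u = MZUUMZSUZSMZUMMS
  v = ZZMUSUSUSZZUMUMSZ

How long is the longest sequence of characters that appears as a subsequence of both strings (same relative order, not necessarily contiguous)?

11

One common subsequence of length 11: M at u[1]=v[3] → U at u[3]=v[4] → U at u[4]=v[6] → S at u[7]=v[7] → U at u[8]=v[8] → Z at u[9]=v[10] → Z at u[12]=v[11] → U at u[13]=v[12] → M at u[14]=v[13] → M at u[15]=v[15] → S at u[16]=v[16]. Since dp[16][17] = 11, nothing longer is possible.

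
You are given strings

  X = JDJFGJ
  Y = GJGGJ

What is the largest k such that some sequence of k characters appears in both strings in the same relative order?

3

Pick J [1,2], then G [5,4], then J [6,5]; all 3 characters appear in both, in order, and the DP table's final entry dp[6][5] is also 3, so no common subsequence is longer.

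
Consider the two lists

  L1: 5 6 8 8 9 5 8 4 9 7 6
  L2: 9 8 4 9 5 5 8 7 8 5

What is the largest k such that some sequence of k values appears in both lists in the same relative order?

5

Pick 8 [3,2]; then 9 [5,4]; then 5 [6,6]; then 8 [7,7]; then 7 [10,8]; all 5 values appear in both, in order. The LCS DP gives dp[11][10] = 5, so this is optimal.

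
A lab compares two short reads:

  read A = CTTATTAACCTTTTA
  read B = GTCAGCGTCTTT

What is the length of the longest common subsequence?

7

Taking C (read A #1, read B #3) → A (read A #4, read B #4) → T (read A #6, read B #8) → C (read A #10, read B #9) → T (read A #12, read B #10) → T (read A #13, read B #11) → T (read A #14, read B #12) gives a common subsequence of length 7, and the DP table's final entry dp[15][12] is also 7, so no common subsequence is longer.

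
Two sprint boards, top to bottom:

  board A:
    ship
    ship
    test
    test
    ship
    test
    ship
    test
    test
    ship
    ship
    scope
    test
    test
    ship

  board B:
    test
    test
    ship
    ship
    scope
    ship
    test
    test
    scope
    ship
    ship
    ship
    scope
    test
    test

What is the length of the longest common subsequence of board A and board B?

11

One common subsequence of length 11: test at board A[3]=board B[1], test at board A[4]=board B[2], ship at board A[5]=board B[4], ship at board A[7]=board B[6], test at board A[8]=board B[7], test at board A[9]=board B[8], ship at board A[10]=board B[11], ship at board A[11]=board B[12], scope at board A[12]=board B[13], test at board A[13]=board B[14], test at board A[14]=board B[15]. The LCS DP gives dp[15][15] = 11, so this is optimal.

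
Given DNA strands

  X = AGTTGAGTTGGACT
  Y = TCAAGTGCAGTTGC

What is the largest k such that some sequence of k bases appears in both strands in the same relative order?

10

One common subsequence of length 10: A [1,4], then G [2,5], then T [4,6], then G [5,7], then A [6,9], then G [7,10], then T [8,11], then T [9,12], then G [11,13], then C [13,14]. dp[14][14] = 10 confirms this is the maximum.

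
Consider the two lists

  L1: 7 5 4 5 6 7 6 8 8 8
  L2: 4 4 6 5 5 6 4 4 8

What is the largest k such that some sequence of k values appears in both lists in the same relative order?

One common subsequence of length 4: 5 at L1[2]=L2[4], then 5 at L1[4]=L2[5], then 6 at L1[5]=L2[6], then 8 at L1[10]=L2[9]. Since dp[10][9] = 4, nothing longer is possible.

4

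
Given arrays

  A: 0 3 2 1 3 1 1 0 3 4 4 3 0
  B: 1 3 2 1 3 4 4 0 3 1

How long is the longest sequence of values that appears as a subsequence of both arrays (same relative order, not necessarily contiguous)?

7

Let dp[i][j] be the LCS length of the first i values of A and the first j values of B. dp[i][j] = dp[i-1][j-1]+1 when the i-th and j-th values match, else max(dp[i-1][j], dp[i][j-1]).
    ·  1  3  2  1  3  4  4  0  3  1
 ·  0  0  0  0  0  0  0  0  0  0  0
 0  0  0  0  0  0  0  0  0  1  1  1
 3  0  0  1  1  1  1  1  1  1  2  2
 2  0  0  1  2  2  2  2  2  2  2  2
 1  0  1  1  2  3  3  3  3  3  3  3
 3  0  1  2  2  3  4  4  4  4  4  4
 1  0  1  2  2  3  4  4  4  4  4  5
 1  0  1  2  2  3  4  4  4  4  4  5
 0  0  1  2  2  3  4  4  4  5  5  5
 3  0  1  2  2  3  4  4  4  5  6  6
 4  0  1  2  2  3  4  5  5  5  6  6
 4  0  1  2  2  3  4  5  6  6  6  6
 3  0  1  2  2  3  4  5  6  6  7  7
 0  0  1  2  2  3  4  5  6  7  7  7
dp[13][10] = 7. One LCS (by backtracking along matches): 3, 2, 1, 3, 4, 4, 3.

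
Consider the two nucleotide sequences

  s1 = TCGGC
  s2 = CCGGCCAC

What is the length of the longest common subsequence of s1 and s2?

Let dp[i][j] be the LCS length of the first i bases of s1 and the first j bases of s2. dp[i][j] = dp[i-1][j-1]+1 when the i-th and j-th bases match, else max(dp[i-1][j], dp[i][j-1]).
    ·  C  C  G  G  C  C  A  C
 ·  0  0  0  0  0  0  0  0  0
 T  0  0  0  0  0  0  0  0  0
 C  0  1  1  1  1  1  1  1  1
 G  0  1  1  2  2  2  2  2  2
 G  0  1  1  2  3  3  3  3  3
 C  0  1  2  2  3  4  4  4  4
dp[5][8] = 4. One LCS (by backtracking along matches): CGGC.

4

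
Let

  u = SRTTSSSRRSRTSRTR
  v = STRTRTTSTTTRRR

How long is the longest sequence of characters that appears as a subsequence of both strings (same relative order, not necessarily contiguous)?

8

Match S at u[1]=v[1], then R at u[2]=v[5], then T at u[3]=v[6], then T at u[4]=v[7], then S at u[5]=v[8], then R at u[11]=v[12], then R at u[14]=v[13], then R at u[16]=v[14] — 8 characters in the same relative order in both. dp[16][14] = 8 confirms this is the maximum.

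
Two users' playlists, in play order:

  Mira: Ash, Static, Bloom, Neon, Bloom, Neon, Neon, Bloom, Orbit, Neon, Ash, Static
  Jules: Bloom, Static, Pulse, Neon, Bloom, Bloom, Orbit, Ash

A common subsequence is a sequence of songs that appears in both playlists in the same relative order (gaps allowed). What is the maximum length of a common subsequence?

One common subsequence of length 6: Static (Mira #2, Jules #2), Neon (Mira #4, Jules #4), Bloom (Mira #5, Jules #5), Bloom (Mira #8, Jules #6), Orbit (Mira #9, Jules #7), Ash (Mira #11, Jules #8). The LCS DP gives dp[12][8] = 6, so this is optimal.

6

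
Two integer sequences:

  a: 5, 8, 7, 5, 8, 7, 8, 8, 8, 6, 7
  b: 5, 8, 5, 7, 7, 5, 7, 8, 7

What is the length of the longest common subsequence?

7

Let dp[i][j] be the LCS length of the first i values of a and the first j values of b. dp[i][j] = dp[i-1][j-1]+1 when the i-th and j-th values match, else max(dp[i-1][j], dp[i][j-1]).
    ·  5  8  5  7  7  5  7  8  7
 ·  0  0  0  0  0  0  0  0  0  0
 5  0  1  1  1  1  1  1  1  1  1
 8  0  1  2  2  2  2  2  2  2  2
 7  0  1  2  2  3  3  3  3  3  3
 5  0  1  2  3  3  3  4  4  4  4
 8  0  1  2  3  3  3  4  4  5  5
 7  0  1  2  3  4  4  4  5  5  6
 8  0  1  2  3  4  4  4  5  6  6
 8  0  1  2  3  4  4  4  5  6  6
 8  0  1  2  3  4  4  4  5  6  6
 6  0  1  2  3  4  4  4  5  6  6
 7  0  1  2  3  4  5  5  5  6  7
dp[11][9] = 7. One LCS (by backtracking along matches): 5, 8, 7, 5, 7, 8, 7.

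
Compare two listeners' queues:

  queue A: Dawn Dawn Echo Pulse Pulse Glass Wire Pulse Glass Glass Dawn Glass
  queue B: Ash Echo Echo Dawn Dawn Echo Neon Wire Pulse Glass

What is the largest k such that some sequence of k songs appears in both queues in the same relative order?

Taking Dawn (queue A #1, queue B #4), Dawn (queue A #2, queue B #5), Echo (queue A #3, queue B #6), Wire (queue A #7, queue B #8), Pulse (queue A #8, queue B #9), Glass (queue A #12, queue B #10) gives a common subsequence of length 6, and the DP table's final entry dp[12][10] is also 6, so no common subsequence is longer.

6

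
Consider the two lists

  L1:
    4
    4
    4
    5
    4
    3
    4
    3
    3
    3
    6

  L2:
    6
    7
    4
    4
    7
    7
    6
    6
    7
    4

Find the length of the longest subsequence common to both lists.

Match 4 [1,3]; then 4 [2,4]; then 4 [7,10] — 3 values in the same relative order in both. The LCS DP gives dp[11][10] = 3, so this is optimal.

3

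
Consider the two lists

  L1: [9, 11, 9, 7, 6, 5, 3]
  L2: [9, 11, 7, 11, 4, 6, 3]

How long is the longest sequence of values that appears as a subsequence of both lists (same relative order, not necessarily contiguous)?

5

Pick 9 (L1 #1, L2 #1) → 11 (L1 #2, L2 #2) → 7 (L1 #4, L2 #3) → 6 (L1 #5, L2 #6) → 3 (L1 #7, L2 #7); all 5 values appear in both, in order. dp[7][7] = 5 confirms this is the maximum.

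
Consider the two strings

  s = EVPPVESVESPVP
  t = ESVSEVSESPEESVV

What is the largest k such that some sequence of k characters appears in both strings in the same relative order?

8

Pick E [1,1] → V [2,3] → V [5,6] → E [6,8] → S [7,9] → E [9,12] → S [10,13] → V [12,15]; all 8 characters appear in both, in order. dp[13][15] = 8 confirms this is the maximum.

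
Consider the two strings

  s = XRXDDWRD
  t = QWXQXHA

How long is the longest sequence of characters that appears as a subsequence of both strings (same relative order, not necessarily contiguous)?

2

Let dp[i][j] be the LCS length of the first i characters of s and the first j characters of t. dp[i][j] = dp[i-1][j-1]+1 when the i-th and j-th characters match, else max(dp[i-1][j], dp[i][j-1]).
    ·  Q  W  X  Q  X  H  A
 ·  0  0  0  0  0  0  0  0
 X  0  0  0  1  1  1  1  1
 R  0  0  0  1  1  1  1  1
 X  0  0  0  1  1  2  2  2
 D  0  0  0  1  1  2  2  2
 D  0  0  0  1  1  2  2  2
 W  0  0  1  1  1  2  2  2
 R  0  0  1  1  1  2  2  2
 D  0  0  1  1  1  2  2  2
dp[8][7] = 2. One LCS (by backtracking along matches): XX.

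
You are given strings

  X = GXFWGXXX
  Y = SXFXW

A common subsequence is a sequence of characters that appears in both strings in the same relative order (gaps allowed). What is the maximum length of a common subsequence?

Let dp[i][j] be the LCS length of the first i characters of X and the first j characters of Y. dp[i][j] = dp[i-1][j-1]+1 when the i-th and j-th characters match, else max(dp[i-1][j], dp[i][j-1]).
    ·  S  X  F  X  W
 ·  0  0  0  0  0  0
 G  0  0  0  0  0  0
 X  0  0  1  1  1  1
 F  0  0  1  2  2  2
 W  0  0  1  2  2  3
 G  0  0  1  2  2  3
 X  0  0  1  2  3  3
 X  0  0  1  2  3  3
 X  0  0  1  2  3  3
dp[8][5] = 3. One LCS (by backtracking along matches): XFW.

3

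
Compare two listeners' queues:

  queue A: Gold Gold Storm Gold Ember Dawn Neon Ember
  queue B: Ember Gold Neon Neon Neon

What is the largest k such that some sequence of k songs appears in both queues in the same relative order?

Pick Gold (queue A #1, queue B #2), then Neon (queue A #7, queue B #5); all 2 songs appear in both, in order, and the DP table's final entry dp[8][5] is also 2, so no common subsequence is longer.

2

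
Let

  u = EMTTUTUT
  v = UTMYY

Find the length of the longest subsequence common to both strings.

Pick U at u[5]=v[1], T at u[6]=v[2]; all 2 characters appear in both, in order, and the DP table's final entry dp[8][5] is also 2, so no common subsequence is longer.

2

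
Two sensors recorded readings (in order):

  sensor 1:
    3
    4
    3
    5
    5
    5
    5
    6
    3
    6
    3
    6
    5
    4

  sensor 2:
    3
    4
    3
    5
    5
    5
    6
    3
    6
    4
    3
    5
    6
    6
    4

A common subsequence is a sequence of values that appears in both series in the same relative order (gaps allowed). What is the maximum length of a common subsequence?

12

Pick 3 [1,1] → 4 [2,2] → 3 [3,3] → 5 [5,4] → 5 [6,5] → 5 [7,6] → 6 [8,7] → 3 [9,8] → 6 [10,9] → 3 [11,11] → 6 [12,14] → 4 [14,15]; all 12 values appear in both, in order. Since dp[14][15] = 12, nothing longer is possible.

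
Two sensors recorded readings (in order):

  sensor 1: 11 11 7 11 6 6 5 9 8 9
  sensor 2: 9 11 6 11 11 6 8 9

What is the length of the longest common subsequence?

Match 11 [1,2]; then 11 [2,4]; then 11 [4,5]; then 6 [6,6]; then 8 [9,7]; then 9 [10,8] — 6 values in the same relative order in both, and the DP table's final entry dp[10][8] is also 6, so no common subsequence is longer.

6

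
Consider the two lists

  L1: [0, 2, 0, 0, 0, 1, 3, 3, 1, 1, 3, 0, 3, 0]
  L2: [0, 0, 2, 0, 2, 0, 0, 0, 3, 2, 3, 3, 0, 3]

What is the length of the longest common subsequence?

10

One common subsequence of length 10: 0 (L1 #1, L2 #4), then 2 (L1 #2, L2 #5), then 0 (L1 #3, L2 #6), then 0 (L1 #4, L2 #7), then 0 (L1 #5, L2 #8), then 3 (L1 #7, L2 #9), then 3 (L1 #8, L2 #11), then 3 (L1 #11, L2 #12), then 0 (L1 #12, L2 #13), then 3 (L1 #13, L2 #14), and the DP table's final entry dp[14][14] is also 10, so no common subsequence is longer.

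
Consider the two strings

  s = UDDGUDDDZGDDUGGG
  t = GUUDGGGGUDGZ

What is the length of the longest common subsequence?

7

One common subsequence of length 7: U [1,3]; then D [3,4]; then G [4,5]; then G [10,6]; then G [14,7]; then G [15,8]; then G [16,11]. dp[16][12] = 7 confirms this is the maximum.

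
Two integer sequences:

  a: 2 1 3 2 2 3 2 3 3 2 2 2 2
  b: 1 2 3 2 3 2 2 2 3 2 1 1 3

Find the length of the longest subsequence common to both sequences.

9

Taking 1 (a #2, b #1), then 2 (a #5, b #2), then 3 (a #6, b #3), then 2 (a #7, b #4), then 3 (a #9, b #5), then 2 (a #10, b #6), then 2 (a #11, b #7), then 2 (a #12, b #8), then 2 (a #13, b #10) gives a common subsequence of length 9. dp[13][13] = 9 confirms this is the maximum.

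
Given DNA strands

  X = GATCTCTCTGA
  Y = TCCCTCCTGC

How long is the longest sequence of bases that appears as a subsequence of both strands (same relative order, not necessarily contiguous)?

Pick T (X #3, Y #1) → C (X #4, Y #4) → T (X #5, Y #5) → C (X #6, Y #6) → C (X #8, Y #7) → T (X #9, Y #8) → G (X #10, Y #9); all 7 bases appear in both, in order. dp[11][10] = 7 confirms this is the maximum.

7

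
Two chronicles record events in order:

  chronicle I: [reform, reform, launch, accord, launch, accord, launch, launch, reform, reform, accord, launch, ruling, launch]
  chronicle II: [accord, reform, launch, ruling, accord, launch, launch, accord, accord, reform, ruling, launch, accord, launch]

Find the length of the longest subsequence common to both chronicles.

8

Match reform [2,2], then launch [3,3], then accord [4,5], then launch [5,7], then accord [6,9], then launch [8,12], then accord [11,13], then launch [14,14] — 8 events in the same relative order in both. The LCS DP gives dp[14][14] = 8, so this is optimal.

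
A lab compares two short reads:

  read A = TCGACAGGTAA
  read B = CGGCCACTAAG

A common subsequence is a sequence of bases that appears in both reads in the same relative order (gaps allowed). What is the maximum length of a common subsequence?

7

Let dp[i][j] be the LCS length of the first i bases of read A and the first j bases of read B. dp[i][j] = dp[i-1][j-1]+1 when the i-th and j-th bases match, else max(dp[i-1][j], dp[i][j-1]).
    ·  C  G  G  C  C  A  C  T  A  A  G
 ·  0  0  0  0  0  0  0  0  0  0  0  0
 T  0  0  0  0  0  0  0  0  1  1  1  1
 C  0  1  1  1  1  1  1  1  1  1  1  1
 G  0  1  2  2  2  2  2  2  2  2  2  2
 A  0  1  2  2  2  2  3  3  3  3  3  3
 C  0  1  2  2  3  3  3  4  4  4  4  4
 A  0  1  2  2  3  3  4  4  4  5  5  5
 G  0  1  2  3  3  3  4  4  4  5  5  6
 G  0  1  2  3  3  3  4  4  4  5  5  6
 T  0  1  2  3  3  3  4  4  5  5  5  6
 A  0  1  2  3  3  3  4  4  5  6  6  6
 A  0  1  2  3  3  3  4  4  5  6  7  7
dp[11][11] = 7. One LCS (by backtracking along matches): CGACTAA.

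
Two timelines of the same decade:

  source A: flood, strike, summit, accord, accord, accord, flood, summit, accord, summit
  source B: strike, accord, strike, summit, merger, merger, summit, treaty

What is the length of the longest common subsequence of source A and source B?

Pick strike at source A[2]=source B[1], then accord at source A[4]=source B[2], then summit at source A[8]=source B[4], then summit at source A[10]=source B[7]; all 4 events appear in both, in order, and the DP table's final entry dp[10][8] is also 4, so no common subsequence is longer.

4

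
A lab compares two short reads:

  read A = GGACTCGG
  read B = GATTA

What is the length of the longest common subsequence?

Taking G at read A[2]=read B[1] → A at read A[3]=read B[2] → T at read A[5]=read B[4] gives a common subsequence of length 3, and the DP table's final entry dp[8][5] is also 3, so no common subsequence is longer.

3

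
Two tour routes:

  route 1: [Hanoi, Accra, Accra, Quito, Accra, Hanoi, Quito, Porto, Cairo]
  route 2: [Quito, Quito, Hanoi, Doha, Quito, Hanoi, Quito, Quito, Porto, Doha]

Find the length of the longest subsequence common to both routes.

5

Taking Hanoi at route 1[1]=route 2[3], Quito at route 1[4]=route 2[5], Hanoi at route 1[6]=route 2[6], Quito at route 1[7]=route 2[8], Porto at route 1[8]=route 2[9] gives a common subsequence of length 5. The LCS DP gives dp[9][10] = 5, so this is optimal.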